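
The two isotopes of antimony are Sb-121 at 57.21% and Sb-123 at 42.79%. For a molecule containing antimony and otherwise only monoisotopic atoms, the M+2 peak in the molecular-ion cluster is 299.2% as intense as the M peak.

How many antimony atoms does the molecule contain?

4

For n independent Sb atoms, I(M+2)/I(M) = n · (abundance Sb-123) / (abundance Sb-121) = n · 0.4279/0.5721.
n = 2.992 × 0.5721/0.4279 = 4.00 ≈ 4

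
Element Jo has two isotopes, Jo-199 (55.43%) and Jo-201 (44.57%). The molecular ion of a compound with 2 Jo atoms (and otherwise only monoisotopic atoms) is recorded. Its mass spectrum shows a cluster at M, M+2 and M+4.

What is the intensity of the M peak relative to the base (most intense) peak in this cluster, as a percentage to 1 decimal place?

Binomial terms of (0.5543 + 0.4457)^2: M 0.3072, M+2 0.4941, M+4 0.1986 → M+2 is the base peak.
P(M+2) = C(2,1) × 0.5543^1 × 0.4457^1 = 2 × 0.5543 × 0.4457 = 0.494103 (base)
P(M) = C(2,0) × 0.5543^2 × 0.4457^0 = 1 × 0.30724849 × 1.0000 = 0.307248
Relative intensity = 0.307248 / 0.494103 × 100 = 62.2

62.2%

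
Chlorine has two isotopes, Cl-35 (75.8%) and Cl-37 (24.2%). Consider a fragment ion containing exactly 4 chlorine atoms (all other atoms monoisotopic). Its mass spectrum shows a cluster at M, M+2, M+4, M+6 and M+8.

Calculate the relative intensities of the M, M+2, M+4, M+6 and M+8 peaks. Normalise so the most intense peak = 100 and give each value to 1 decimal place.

Each Cl atom is independently Cl-35 (p = 0.758) or Cl-37 (q = 0.242); the cluster is the binomial expansion (p + q)^4.
P(M) = 0.758^4 = 0.330124
P(M+2) = 4 × 0.758^3 × 0.242^1 = 0.421583
P(M+4) = 6 × 0.758^2 × 0.242^2 = 0.201893
P(M+6) = 4 × 0.758^1 × 0.242^3 = 0.042971
P(M+8) = 0.242^4 = 0.003430
The M+2 peak is largest (0.421583); scaling to 100 gives 78.3 : 100.0 : 47.9 : 10.2 : 0.8.

78.3 : 100.0 : 47.9 : 10.2 : 0.8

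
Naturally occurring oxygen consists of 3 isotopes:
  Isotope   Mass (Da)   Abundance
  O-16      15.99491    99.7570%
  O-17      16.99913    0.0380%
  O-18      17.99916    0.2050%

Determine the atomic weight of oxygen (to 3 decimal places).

15.999 Da

The abundance-weighted mean is 0.997570 × 15.99491 + 0.000380 × 16.99913 + 0.002050 × 17.99916
= 15.956042 + 0.006460 + 0.036898 = 15.999400 Da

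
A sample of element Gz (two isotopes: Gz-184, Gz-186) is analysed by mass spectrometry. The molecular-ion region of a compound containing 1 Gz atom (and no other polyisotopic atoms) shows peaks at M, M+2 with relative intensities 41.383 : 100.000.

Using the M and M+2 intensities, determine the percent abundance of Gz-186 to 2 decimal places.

Let p = fractional abundance of Gz-184. I(M+2)/I(M) = [C(1,1)·p^0·(1−p)] / p^1 = 1·(1−p)/p = 100.000/41.383 = 2.4165
(1−p)/p = 2.4165/1 = 2.4165  ⇒  p = 1/(1 + 2.4165) = 0.2927
Gz-184: 29.27%, Gz-186: 70.73%.

70.73%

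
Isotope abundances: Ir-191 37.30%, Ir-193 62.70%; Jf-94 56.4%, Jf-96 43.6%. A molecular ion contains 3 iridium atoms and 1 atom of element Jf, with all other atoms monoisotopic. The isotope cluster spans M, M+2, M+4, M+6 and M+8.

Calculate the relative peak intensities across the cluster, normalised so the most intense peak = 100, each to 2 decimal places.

Iridium pattern (n=3): 0.05189512 : 0.26170165 : 0.43991135 : 0.24649188
Element Jf pattern (n=1): 0.5640 : 0.4360
Convolve the two distributions (both contribute in 2-u steps):
  M: 0.05189512×0.5640 = 0.029269
  M+2: 0.05189512×0.4360 + 0.26170165×0.5640 = 0.170226
  M+4: 0.26170165×0.4360 + 0.43991135×0.5640 = 0.362212
  M+6: 0.43991135×0.4360 + 0.24649188×0.5640 = 0.330823
  M+8: 0.24649188×0.4360 = 0.107470
Scale to base peak (0.362212) = 100: 8.08 : 47.00 : 100.00 : 91.33 : 29.67

8.08 : 47.00 : 100.00 : 91.33 : 29.67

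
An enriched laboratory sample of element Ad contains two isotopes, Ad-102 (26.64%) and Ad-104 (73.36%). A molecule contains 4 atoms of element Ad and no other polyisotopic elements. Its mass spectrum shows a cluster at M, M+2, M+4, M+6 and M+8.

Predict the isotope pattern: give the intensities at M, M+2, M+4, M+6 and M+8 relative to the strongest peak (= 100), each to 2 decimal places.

1.20 : 13.19 : 54.47 : 100.00 : 68.84

The 4 Ad atoms are independent, so intensities follow the terms of (0.2664 + 0.7336)^4.
P(M) = 0.2664^4 = 0.005037
P(M+2) = 4 × 0.2664^3 × 0.7336^1 = 0.055478
P(M+4) = 6 × 0.2664^2 × 0.7336^2 = 0.229160
P(M+6) = 4 × 0.2664^1 × 0.7336^3 = 0.420700
P(M+8) = 0.7336^4 = 0.289626
The M+6 peak is largest (0.420700); scaling to 100 gives 1.20 : 13.19 : 54.47 : 100.00 : 68.84.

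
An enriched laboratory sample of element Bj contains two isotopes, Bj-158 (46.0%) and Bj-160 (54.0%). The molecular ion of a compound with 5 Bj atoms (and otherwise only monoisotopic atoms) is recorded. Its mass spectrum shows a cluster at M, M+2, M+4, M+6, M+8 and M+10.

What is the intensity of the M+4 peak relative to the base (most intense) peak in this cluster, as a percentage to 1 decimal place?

Binomial terms of (0.460 + 0.540)^5: M 0.0206, M+2 0.1209, M+4 0.2838, M+6 0.3332, M+8 0.1956, M+10 0.0459 → M+6 is the base peak.
P(M+6) = C(5,3) × 0.460^2 × 0.540^3 = 10 × 0.2116 × 0.157464 = 0.333194 (base)
P(M+4) = C(5,2) × 0.460^3 × 0.540^2 = 10 × 0.097336 × 0.2916 = 0.283832
Relative intensity = 0.283832 / 0.333194 × 100 = 85.2

85.2%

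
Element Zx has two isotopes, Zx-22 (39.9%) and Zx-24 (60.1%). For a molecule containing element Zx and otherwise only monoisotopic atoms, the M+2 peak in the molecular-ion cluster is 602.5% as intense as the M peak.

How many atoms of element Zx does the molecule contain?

4

With n Zx atoms, P(M+2)/P(M) = C(n,1)·p^(n−1)q / p^n = n·q/p = n · 0.601/0.399.
n = 6.025 × 0.399/0.601 = 4.00 ≈ 4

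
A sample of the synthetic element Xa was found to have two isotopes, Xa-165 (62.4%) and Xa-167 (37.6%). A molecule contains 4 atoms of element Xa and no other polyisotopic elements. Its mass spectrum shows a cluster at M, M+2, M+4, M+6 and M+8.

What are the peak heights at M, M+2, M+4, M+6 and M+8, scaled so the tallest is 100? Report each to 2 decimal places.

Expanding (0.624 + 0.376)^4:
P(M) = 0.624^4 = 0.151614
P(M+2) = 4 × 0.624^3 × 0.376^1 = 0.365428
P(M+4) = 6 × 0.624^2 × 0.376^2 = 0.330291
P(M+6) = 4 × 0.624^1 × 0.376^3 = 0.132681
P(M+8) = 0.376^4 = 0.019987
The M+2 peak is largest (0.365428); scaling to 100 gives 41.49 : 100.00 : 90.38 : 36.31 : 5.47.

41.49 : 100.00 : 90.38 : 36.31 : 5.47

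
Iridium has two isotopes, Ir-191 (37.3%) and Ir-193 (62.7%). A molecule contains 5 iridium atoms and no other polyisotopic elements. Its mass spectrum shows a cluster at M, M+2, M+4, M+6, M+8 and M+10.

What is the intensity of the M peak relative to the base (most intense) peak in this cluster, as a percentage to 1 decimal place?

(0.373 + 0.627)^5 gives M 0.0072, M+2 0.0607, M+4 0.2040, M+6 0.3429, M+8 0.2882, M+10 0.0969; the largest is M+6.
P(M+6) = C(5,3) × 0.373^2 × 0.627^3 = 10 × 0.139129 × 0.24649188 = 0.342942 (base)
P(M) = C(5,0) × 0.373^5 × 0.627^0 = 1 × 0.00722012 × 1.0000 = 0.007220
Relative intensity = 0.007220 / 0.342942 × 100 = 2.1

2.1%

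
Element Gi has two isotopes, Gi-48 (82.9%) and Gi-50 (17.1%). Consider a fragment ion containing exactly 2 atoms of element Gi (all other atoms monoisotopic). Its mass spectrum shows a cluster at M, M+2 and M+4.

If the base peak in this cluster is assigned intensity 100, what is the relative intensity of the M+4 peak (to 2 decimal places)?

4.25

Binomial terms of (0.829 + 0.171)^2: M 0.6872, M+2 0.2835, M+4 0.0292 → M is the base peak.
P(M) = C(2,0) × 0.829^2 × 0.171^0 = 1 × 0.687241 × 1.0000 = 0.687241 (base)
P(M+4) = C(2,2) × 0.829^0 × 0.171^2 = 1 × 1.0000 × 0.029241 = 0.029241
Relative intensity = 0.029241 / 0.687241 × 100 = 4.25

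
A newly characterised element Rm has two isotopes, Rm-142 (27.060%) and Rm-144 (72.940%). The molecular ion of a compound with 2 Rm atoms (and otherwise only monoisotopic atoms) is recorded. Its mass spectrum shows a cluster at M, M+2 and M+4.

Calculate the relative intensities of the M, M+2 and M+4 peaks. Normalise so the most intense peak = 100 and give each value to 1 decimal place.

Expanding (0.27060 + 0.72940)^2:
P(M) = 0.27060^2 = 0.073224
P(M+2) = 2 × 0.27060^1 × 0.72940^1 = 0.394751
P(M+4) = 0.72940^2 = 0.532024
The M+4 peak is largest (0.532024); scaling to 100 gives 13.8 : 74.2 : 100.0.

13.8 : 74.2 : 100.0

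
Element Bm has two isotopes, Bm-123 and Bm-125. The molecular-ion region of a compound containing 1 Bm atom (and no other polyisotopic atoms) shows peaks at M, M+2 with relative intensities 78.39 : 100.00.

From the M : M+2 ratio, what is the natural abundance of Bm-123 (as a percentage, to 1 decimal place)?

If p is the fraction of Bm that is Bm-123, then I(M+2)/I(M) = [C(1,1)·p^0·(1−p)] / p^1 = 1·(1−p)/p = 100.00/78.39 = 1.2757
(1−p)/p = 1.2757/1 = 1.2757  ⇒  p = 1/(1 + 1.2757) = 0.4394
Bm-123: 43.9%, Bm-125: 56.1%.

43.9%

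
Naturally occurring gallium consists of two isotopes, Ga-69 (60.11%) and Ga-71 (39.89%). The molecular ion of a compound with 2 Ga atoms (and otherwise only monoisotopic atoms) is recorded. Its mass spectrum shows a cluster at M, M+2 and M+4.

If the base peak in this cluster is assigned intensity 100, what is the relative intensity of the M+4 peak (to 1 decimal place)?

33.2

(0.6011 + 0.3989)^2 gives M 0.3613, M+2 0.4796, M+4 0.1591; the largest is M+2.
P(M+2) = C(2,1) × 0.6011^1 × 0.3989^1 = 2 × 0.6011 × 0.3989 = 0.479558 (base)
P(M+4) = C(2,2) × 0.6011^0 × 0.3989^2 = 1 × 1.0000 × 0.15912121 = 0.159121
Relative intensity = 0.159121 / 0.479558 × 100 = 33.2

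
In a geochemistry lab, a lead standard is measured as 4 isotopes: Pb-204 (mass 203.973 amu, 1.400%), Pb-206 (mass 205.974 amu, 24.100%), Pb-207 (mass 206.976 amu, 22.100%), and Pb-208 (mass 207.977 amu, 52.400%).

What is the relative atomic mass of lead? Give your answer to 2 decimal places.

207.22 amu

Ar = Σ fᵢ·mᵢ = 0.01400 × 203.973 + 0.24100 × 205.974 + 0.22100 × 206.976 + 0.52400 × 207.977
= 2.8556 + 49.6397 + 45.7417 + 108.9799 = 207.2169 amu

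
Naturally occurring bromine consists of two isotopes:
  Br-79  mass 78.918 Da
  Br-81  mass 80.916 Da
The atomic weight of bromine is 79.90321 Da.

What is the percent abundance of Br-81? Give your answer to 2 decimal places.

With x = fraction of Br-79 (so Br-81 is 1 − x):
78.918·x + 80.916·(1 − x) = 79.90321
(78.918 − 80.916)·x = 79.90321 − 80.916
x = -1.01279 / -1.998 = 0.50690 → 50.69% Br-79, 49.31% Br-81.

49.31%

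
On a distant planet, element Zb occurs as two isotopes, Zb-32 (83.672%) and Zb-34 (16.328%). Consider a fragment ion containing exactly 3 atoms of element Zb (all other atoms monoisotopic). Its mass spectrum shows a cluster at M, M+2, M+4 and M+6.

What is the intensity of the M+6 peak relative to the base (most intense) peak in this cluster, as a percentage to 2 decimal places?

(0.83672 + 0.16328)^3 gives M 0.5858, M+2 0.3429, M+4 0.0669, M+6 0.0044; the largest is M.
P(M) = C(3,0) × 0.83672^3 × 0.16328^0 = 1 × 0.58578797 × 1.0000 = 0.585788 (base)
P(M+6) = C(3,3) × 0.83672^0 × 0.16328^3 = 1 × 1.0000 × 0.0043531 = 0.004353
Relative intensity = 0.004353 / 0.585788 × 100 = 0.74

0.74%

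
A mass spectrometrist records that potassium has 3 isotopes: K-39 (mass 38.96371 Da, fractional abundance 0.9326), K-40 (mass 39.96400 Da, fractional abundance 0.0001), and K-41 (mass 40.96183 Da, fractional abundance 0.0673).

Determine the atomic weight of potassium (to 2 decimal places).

39.10 Da

Ar = Σ fᵢ·mᵢ = 0.9326 × 38.96371 + 0.0001 × 39.96400 + 0.0673 × 40.96183
= 36.337556 + 0.003996 + 2.756731 = 39.098283 Da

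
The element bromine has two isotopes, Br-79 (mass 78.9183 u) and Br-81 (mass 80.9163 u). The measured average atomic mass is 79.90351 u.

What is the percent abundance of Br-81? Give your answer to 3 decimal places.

Writing the weighted mean with unknown fraction x of Br-79:
78.9183·x + 80.9163·(1 − x) = 79.90351
(78.9183 − 80.9163)·x = 79.90351 − 80.9163
x = -1.01279 / -1.9980 = 0.50690 → 50.690% Br-79, 49.310% Br-81.

49.310%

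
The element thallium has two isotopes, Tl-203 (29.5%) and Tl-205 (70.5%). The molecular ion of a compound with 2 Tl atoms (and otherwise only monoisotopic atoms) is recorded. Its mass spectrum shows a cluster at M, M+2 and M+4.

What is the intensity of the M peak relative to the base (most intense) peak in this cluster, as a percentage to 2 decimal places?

17.51%

Term probabilities: M 0.0870, M+2 0.4160, M+4 0.4970. Base peak = M+4.
P(M+4) = C(2,2) × 0.295^0 × 0.705^2 = 1 × 1.0000 × 0.497025 = 0.497025 (base)
P(M) = C(2,0) × 0.295^2 × 0.705^0 = 1 × 0.087025 × 1.0000 = 0.087025
Relative intensity = 0.087025 / 0.497025 × 100 = 17.51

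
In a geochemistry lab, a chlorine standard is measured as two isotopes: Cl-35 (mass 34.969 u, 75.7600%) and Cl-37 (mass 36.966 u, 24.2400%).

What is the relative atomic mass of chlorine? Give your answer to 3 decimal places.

35.453 u

Ar = Σ fᵢ·mᵢ = 0.757600 × 34.969 + 0.242400 × 36.966
= 26.4925 + 8.9606 = 35.4531 u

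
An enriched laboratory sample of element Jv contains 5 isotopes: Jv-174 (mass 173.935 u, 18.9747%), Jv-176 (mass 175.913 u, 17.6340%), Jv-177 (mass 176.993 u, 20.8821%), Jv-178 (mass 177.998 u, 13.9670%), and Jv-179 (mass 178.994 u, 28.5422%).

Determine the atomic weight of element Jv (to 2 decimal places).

Weight each isotope mass by its fractional abundance: 0.189747 × 173.935 + 0.176340 × 175.913 + 0.208821 × 176.993 + 0.139670 × 177.998 + 0.285422 × 178.994
= 33.0036 + 31.0205 + 36.9599 + 24.8610 + 51.0888 = 176.9338 u

176.93 u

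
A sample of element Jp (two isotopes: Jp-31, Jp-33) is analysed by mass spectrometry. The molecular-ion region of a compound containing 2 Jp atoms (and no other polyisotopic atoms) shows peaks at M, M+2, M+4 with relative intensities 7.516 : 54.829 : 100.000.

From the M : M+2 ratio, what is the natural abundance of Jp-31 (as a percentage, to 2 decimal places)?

21.52%

If p is the fraction of Jp that is Jp-31, then I(M+2)/I(M) = [C(2,1)·p^1·(1−p)] / p^2 = 2·(1−p)/p = 54.829/7.516 = 7.2950
(1−p)/p = 7.2950/2 = 3.6475  ⇒  p = 1/(1 + 3.6475) = 0.2152
Jp-31: 21.52%, Jp-33: 78.48%.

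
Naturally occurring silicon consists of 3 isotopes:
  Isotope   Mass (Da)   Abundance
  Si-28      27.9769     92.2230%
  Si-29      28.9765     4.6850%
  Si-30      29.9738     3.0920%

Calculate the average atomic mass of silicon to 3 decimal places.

28.085 Da

The abundance-weighted mean is 0.922230 × 27.9769 + 0.046850 × 28.9765 + 0.030920 × 29.9738
= 25.80114 + 1.35755 + 0.92679 = 28.08548 Da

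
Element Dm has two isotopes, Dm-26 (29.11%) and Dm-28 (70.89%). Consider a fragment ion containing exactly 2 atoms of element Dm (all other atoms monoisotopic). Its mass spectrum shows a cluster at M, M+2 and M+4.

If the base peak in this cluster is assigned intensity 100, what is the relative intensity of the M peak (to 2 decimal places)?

Term probabilities: M 0.0847, M+2 0.4127, M+4 0.5025. Base peak = M+4.
P(M+4) = C(2,2) × 0.2911^0 × 0.7089^2 = 1 × 1.0000 × 0.50253921 = 0.502539 (base)
P(M) = C(2,0) × 0.2911^2 × 0.7089^0 = 1 × 0.08473921 × 1.0000 = 0.084739
Relative intensity = 0.084739 / 0.502539 × 100 = 16.86

16.86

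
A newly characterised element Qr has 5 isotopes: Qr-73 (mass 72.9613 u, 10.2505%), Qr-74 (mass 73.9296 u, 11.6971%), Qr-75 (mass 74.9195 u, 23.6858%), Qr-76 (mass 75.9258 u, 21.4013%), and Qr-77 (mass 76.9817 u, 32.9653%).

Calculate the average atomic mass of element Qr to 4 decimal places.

75.4982 u

Average mass = Σ (abundance × isotope mass) = 0.102505 × 72.9613 + 0.116971 × 73.9296 + 0.236858 × 74.9195 + 0.214013 × 75.9258 + 0.329653 × 76.9817
= 7.47890 + 8.64762 + 17.74528 + 16.24911 + 25.37725 = 75.49816 u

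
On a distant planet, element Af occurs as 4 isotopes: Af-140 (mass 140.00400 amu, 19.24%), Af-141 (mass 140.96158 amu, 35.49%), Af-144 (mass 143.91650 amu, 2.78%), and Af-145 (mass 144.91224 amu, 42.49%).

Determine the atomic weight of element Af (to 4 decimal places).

The abundance-weighted mean is 0.1924 × 140.00400 + 0.3549 × 140.96158 + 0.0278 × 143.91650 + 0.4249 × 144.91224
= 26.936770 + 50.027265 + 4.000879 + 61.573211 = 142.538125 amu

142.5381 amu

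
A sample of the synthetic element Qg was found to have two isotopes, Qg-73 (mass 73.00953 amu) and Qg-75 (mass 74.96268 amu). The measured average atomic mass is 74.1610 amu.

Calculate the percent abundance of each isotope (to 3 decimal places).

Qg-73: 41.045%, Qg-75: 58.955%

Writing the weighted mean with unknown fraction x of Qg-73:
73.00953·x + 74.96268·(1 − x) = 74.1610
(73.00953 − 74.96268)·x = 74.1610 − 74.96268
x = -0.80168 / -1.95315 = 0.41045 → 41.045% Qg-73, 58.955% Qg-75.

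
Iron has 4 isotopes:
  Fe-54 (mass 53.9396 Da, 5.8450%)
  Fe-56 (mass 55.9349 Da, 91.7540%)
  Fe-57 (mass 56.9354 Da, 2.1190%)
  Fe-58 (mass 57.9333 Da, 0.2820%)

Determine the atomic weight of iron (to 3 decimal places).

55.845 Da

Average mass = Σ (abundance × isotope mass) = 0.058450 × 53.9396 + 0.917540 × 55.9349 + 0.021190 × 56.9354 + 0.002820 × 57.9333
= 3.15277 + 51.32251 + 1.20646 + 0.16337 = 55.84511 Da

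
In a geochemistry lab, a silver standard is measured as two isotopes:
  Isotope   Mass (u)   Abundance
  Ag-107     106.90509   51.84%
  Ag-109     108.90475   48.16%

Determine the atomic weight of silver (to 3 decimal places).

107.868 u

The abundance-weighted mean is 0.5184 × 106.90509 + 0.4816 × 108.90475
= 55.419599 + 52.448528 = 107.868127 u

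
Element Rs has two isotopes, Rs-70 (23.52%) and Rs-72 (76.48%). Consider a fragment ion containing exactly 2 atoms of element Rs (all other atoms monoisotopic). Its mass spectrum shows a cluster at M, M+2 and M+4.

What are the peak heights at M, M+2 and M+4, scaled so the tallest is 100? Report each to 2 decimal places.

9.46 : 61.51 : 100.00

Expanding (0.2352 + 0.7648)^2:
P(M) = 0.2352^2 = 0.055319
P(M+2) = 2 × 0.2352^1 × 0.7648^1 = 0.359762
P(M+4) = 0.7648^2 = 0.584919
The M+4 peak is largest (0.584919); scaling to 100 gives 9.46 : 61.51 : 100.00.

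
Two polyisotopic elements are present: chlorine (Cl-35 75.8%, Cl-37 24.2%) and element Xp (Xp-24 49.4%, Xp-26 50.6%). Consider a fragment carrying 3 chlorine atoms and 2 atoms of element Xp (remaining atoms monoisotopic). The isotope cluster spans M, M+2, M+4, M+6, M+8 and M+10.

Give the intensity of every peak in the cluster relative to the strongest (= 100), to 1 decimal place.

Chlorine pattern (n=3): 0.43551951 : 0.41713346 : 0.13317454 : 0.01417249
Element Xp pattern (n=2): 0.244036 : 0.499928 : 0.256036
Convolve the two distributions (both contribute in 2-u steps):
  M: 0.43551951×0.244036 = 0.106282
  M+2: 0.43551951×0.499928 + 0.41713346×0.244036 = 0.319524
  M+4: 0.43551951×0.256036 + 0.41713346×0.499928 + 0.13317454×0.244036 = 0.352545
  M+6: 0.41713346×0.256036 + 0.13317454×0.499928 + 0.01417249×0.244036 = 0.176837
  M+8: 0.13317454×0.256036 + 0.01417249×0.499928 = 0.041183
  M+10: 0.01417249×0.256036 = 0.003629
Scale to base peak (0.352545) = 100: 30.1 : 90.6 : 100.0 : 50.2 : 11.7 : 1.0

30.1 : 90.6 : 100.0 : 50.2 : 11.7 : 1.0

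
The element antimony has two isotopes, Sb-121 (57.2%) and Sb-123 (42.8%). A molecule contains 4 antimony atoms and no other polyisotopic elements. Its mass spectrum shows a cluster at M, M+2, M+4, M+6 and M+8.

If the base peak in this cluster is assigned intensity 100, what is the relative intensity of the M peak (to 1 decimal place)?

29.8

(0.572 + 0.428)^4 gives M 0.1070, M+2 0.3204, M+4 0.3596, M+6 0.1794, M+8 0.0336; the largest is M+4.
P(M+4) = C(4,2) × 0.572^2 × 0.428^2 = 6 × 0.327184 × 0.183184 = 0.359609 (base)
P(M) = C(4,0) × 0.572^4 × 0.428^0 = 1 × 0.10704937 × 1.0000 = 0.107049
Relative intensity = 0.107049 / 0.359609 × 100 = 29.8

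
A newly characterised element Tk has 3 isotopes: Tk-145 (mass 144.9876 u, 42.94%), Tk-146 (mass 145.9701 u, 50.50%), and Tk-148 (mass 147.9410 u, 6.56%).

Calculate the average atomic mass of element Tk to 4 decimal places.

145.6775 u

The abundance-weighted mean is 0.4294 × 144.9876 + 0.5050 × 145.9701 + 0.0656 × 147.9410
= 62.25768 + 73.71490 + 9.70493 = 145.67751 u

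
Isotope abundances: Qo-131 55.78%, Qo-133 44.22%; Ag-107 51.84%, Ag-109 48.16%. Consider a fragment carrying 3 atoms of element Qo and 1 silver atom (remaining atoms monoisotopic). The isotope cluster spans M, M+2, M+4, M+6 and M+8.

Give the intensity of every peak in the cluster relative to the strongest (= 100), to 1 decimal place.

24.4 : 80.8 : 100.0 : 54.9 : 11.3

Element Qo pattern (n=3): 0.17355436 : 0.41275944 : 0.32721804 : 0.08646816
Silver pattern (n=1): 0.5184 : 0.4816
Convolve the two distributions (both contribute in 2-u steps):
  M: 0.17355436×0.5184 = 0.089971
  M+2: 0.17355436×0.4816 + 0.41275944×0.5184 = 0.297558
  M+4: 0.41275944×0.4816 + 0.32721804×0.5184 = 0.368415
  M+6: 0.32721804×0.4816 + 0.08646816×0.5184 = 0.202413
  M+8: 0.08646816×0.4816 = 0.041643
Scale to base peak (0.368415) = 100: 24.4 : 80.8 : 100.0 : 54.9 : 11.3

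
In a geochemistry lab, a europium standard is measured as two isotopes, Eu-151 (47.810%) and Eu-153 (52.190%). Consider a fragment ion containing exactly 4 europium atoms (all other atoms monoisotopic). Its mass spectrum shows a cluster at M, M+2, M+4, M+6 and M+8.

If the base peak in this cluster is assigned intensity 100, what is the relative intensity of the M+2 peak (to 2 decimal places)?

61.07

Binomial terms of (0.47810 + 0.52190)^4: M 0.0522, M+2 0.2281, M+4 0.3736, M+6 0.2719, M+8 0.0742 → M+4 is the base peak.
P(M+4) = C(4,2) × 0.47810^2 × 0.52190^2 = 6 × 0.22857961 × 0.27237961 = 0.373563 (base)
P(M+2) = C(4,1) × 0.47810^3 × 0.52190^1 = 4 × 0.10928391 × 0.5219 = 0.228141
Relative intensity = 0.228141 / 0.373563 × 100 = 61.07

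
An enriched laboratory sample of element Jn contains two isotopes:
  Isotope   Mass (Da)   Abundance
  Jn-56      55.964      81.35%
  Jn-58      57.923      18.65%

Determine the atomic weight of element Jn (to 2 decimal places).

56.33 Da

Average mass = Σ (abundance × isotope mass) = 0.8135 × 55.964 + 0.1865 × 57.923
= 45.5267 + 10.8026 = 56.3293 Da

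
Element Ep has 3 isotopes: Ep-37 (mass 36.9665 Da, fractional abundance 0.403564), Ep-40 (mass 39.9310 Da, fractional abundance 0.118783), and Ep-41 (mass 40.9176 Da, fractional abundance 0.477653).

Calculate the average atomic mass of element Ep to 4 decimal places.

39.2059 Da

Average mass = Σ (abundance × isotope mass) = 0.403564 × 36.9665 + 0.118783 × 39.9310 + 0.477653 × 40.9176
= 14.91835 + 4.74312 + 19.54441 = 39.20588 Da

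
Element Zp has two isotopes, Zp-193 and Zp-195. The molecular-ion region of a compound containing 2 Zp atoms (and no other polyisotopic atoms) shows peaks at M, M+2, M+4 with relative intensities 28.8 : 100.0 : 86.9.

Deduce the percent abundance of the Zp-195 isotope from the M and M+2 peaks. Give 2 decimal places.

Let p = fractional abundance of Zp-193. I(M+2)/I(M) = [C(2,1)·p^1·(1−p)] / p^2 = 2·(1−p)/p = 100.0/28.8 = 3.4722
(1−p)/p = 3.4722/2 = 1.7361  ⇒  p = 1/(1 + 1.7361) = 0.3655
Zp-193: 36.55%, Zp-195: 63.45%.

63.45%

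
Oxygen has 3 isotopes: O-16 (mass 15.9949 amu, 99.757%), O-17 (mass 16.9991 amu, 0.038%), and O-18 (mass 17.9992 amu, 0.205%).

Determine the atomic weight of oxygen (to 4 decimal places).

15.9994 amu

The abundance-weighted mean is 0.99757 × 15.9949 + 0.00038 × 16.9991 + 0.00205 × 17.9992
= 15.95603 + 0.00646 + 0.03690 = 15.99939 amu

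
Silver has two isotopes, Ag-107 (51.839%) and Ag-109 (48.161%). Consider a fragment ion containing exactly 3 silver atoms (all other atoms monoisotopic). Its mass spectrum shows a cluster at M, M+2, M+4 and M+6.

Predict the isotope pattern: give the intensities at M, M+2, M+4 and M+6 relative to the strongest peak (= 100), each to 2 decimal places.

35.88 : 100.00 : 92.90 : 28.77

Expanding (0.51839 + 0.48161)^3:
P(M) = 0.51839^3 = 0.139306
P(M+2) = 3 × 0.51839^2 × 0.48161^1 = 0.388267
P(M+4) = 3 × 0.51839^1 × 0.48161^2 = 0.360719
P(M+6) = 0.48161^3 = 0.111709
The M+2 peak is largest (0.388267); scaling to 100 gives 35.88 : 100.00 : 92.90 : 28.77.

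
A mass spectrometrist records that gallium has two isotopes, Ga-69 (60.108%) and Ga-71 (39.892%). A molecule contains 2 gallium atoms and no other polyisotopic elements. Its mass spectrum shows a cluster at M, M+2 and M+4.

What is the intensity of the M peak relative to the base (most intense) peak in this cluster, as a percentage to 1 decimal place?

75.3%

(0.60108 + 0.39892)^2 gives M 0.3613, M+2 0.4796, M+4 0.1591; the largest is M+2.
P(M+2) = C(2,1) × 0.60108^1 × 0.39892^1 = 2 × 0.60108 × 0.39892 = 0.479566 (base)
P(M) = C(2,0) × 0.60108^2 × 0.39892^0 = 1 × 0.36129717 × 1.0000 = 0.361297
Relative intensity = 0.361297 / 0.479566 × 100 = 75.3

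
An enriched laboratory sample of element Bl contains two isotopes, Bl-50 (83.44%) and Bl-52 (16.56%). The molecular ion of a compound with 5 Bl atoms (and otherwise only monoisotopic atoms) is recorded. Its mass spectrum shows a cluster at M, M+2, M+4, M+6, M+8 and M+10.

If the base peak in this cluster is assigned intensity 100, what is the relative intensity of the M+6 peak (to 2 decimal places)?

7.82

Binomial terms of (0.8344 + 0.1656)^5: M 0.4045, M+2 0.4014, M+4 0.1593, M+6 0.0316, M+8 0.0031, M+10 0.0001 → M is the base peak.
P(M) = C(5,0) × 0.8344^5 × 0.1656^0 = 1 × 0.40445618 × 1.0000 = 0.404456 (base)
P(M+6) = C(5,3) × 0.8344^2 × 0.1656^3 = 10 × 0.69622336 × 0.00454131 = 0.031618
Relative intensity = 0.031618 / 0.404456 × 100 = 7.82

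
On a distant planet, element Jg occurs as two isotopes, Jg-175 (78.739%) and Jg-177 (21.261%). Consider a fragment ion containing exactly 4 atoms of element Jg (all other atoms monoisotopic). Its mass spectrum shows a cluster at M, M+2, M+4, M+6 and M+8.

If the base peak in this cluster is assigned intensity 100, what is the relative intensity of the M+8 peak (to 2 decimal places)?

(0.78739 + 0.21261)^4 gives M 0.3844, M+2 0.4152, M+4 0.1682, M+6 0.0303, M+8 0.0020; the largest is M+2.
P(M+2) = C(4,1) × 0.78739^3 × 0.21261^1 = 4 × 0.48816842 × 0.21261 = 0.415158 (base)
P(M+8) = C(4,4) × 0.78739^0 × 0.21261^4 = 1 × 1.0000 × 0.00204331 = 0.002043
Relative intensity = 0.002043 / 0.415158 × 100 = 0.49

0.49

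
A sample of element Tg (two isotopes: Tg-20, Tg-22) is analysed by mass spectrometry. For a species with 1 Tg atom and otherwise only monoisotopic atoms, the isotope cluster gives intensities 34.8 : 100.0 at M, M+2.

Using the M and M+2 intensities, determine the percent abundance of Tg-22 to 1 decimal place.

Write p for the Tg-20 fraction. I(M+2)/I(M) = [C(1,1)·p^0·(1−p)] / p^1 = 1·(1−p)/p = 100.0/34.8 = 2.8736
(1−p)/p = 2.8736/1 = 2.8736  ⇒  p = 1/(1 + 2.8736) = 0.2582
Tg-20: 25.8%, Tg-22: 74.2%.

74.2%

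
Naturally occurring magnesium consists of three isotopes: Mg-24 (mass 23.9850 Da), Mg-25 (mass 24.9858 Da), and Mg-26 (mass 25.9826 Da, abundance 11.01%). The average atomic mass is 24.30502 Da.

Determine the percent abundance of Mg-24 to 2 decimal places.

Let x and y be the fractions of Mg-24 and Mg-25. Then x + y = 1 − 0.1101 = 0.8899 and 23.9850x + 24.9858y = 24.30502 − 0.1101×25.9826 = 21.44433574.
Substituting: 23.9850x + 24.9858(0.8899 − x) = 21.44433574
(23.9850 − 24.9858)x = -0.79052768  ⇒  x = 0.78990, y = 0.10000
Mg-24: 78.99%, Mg-25: 10.00%.

78.99%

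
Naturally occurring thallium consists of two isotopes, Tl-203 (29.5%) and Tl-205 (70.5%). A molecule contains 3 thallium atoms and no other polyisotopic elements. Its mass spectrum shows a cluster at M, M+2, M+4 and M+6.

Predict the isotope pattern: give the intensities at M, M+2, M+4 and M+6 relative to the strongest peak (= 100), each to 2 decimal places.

5.84 : 41.84 : 100.00 : 79.66

Expanding (0.295 + 0.705)^3:
P(M) = 0.295^3 = 0.025672
P(M+2) = 3 × 0.295^2 × 0.705^1 = 0.184058
P(M+4) = 3 × 0.295^1 × 0.705^2 = 0.439867
P(M+6) = 0.705^3 = 0.350403
The M+4 peak is largest (0.439867); scaling to 100 gives 5.84 : 41.84 : 100.00 : 79.66.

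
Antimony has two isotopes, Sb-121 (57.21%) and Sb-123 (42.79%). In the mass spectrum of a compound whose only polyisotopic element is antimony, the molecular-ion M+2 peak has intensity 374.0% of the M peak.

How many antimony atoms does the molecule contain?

5

The M+2/M ratio from n Sb atoms is n · q/p = n · 0.4279/0.5721.
n = 3.740 × 0.5721/0.4279 = 5.00 ≈ 5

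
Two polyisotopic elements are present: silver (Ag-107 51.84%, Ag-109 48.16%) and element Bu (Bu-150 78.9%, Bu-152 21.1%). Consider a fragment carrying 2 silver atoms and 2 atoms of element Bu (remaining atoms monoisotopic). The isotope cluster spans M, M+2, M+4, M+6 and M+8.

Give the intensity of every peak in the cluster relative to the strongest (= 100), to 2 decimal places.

Silver pattern (n=2): 0.26873856 : 0.49932288 : 0.23193856
Element Bu pattern (n=2): 0.622521 : 0.332958 : 0.044521
Convolve the two distributions (both contribute in 2-u steps):
  M: 0.26873856×0.622521 = 0.167295
  M+2: 0.26873856×0.332958 + 0.49932288×0.622521 = 0.400318
  M+4: 0.26873856×0.044521 + 0.49932288×0.332958 + 0.23193856×0.622521 = 0.322605
  M+6: 0.49932288×0.044521 + 0.23193856×0.332958 = 0.099456
  M+8: 0.23193856×0.044521 = 0.010326
Scale to base peak (0.400318) = 100: 41.79 : 100.00 : 80.59 : 24.84 : 2.58

41.79 : 100.00 : 80.59 : 24.84 : 2.58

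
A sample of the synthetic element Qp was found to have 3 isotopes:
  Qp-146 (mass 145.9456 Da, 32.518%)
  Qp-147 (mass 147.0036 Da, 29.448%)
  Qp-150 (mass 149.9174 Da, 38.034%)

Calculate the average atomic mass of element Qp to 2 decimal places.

Weight each isotope mass by its fractional abundance: 0.32518 × 145.9456 + 0.29448 × 147.0036 + 0.38034 × 149.9174
= 47.45859 + 43.28962 + 57.01958 = 147.76779 Da

147.77 Da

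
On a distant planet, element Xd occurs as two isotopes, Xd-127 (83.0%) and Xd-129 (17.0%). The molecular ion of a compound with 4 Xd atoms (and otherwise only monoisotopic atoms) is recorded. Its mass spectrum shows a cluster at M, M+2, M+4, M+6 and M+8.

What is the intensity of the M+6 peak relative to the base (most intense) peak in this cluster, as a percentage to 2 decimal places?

3.44%

(0.830 + 0.170)^4 gives M 0.4746, M+2 0.3888, M+4 0.1195, M+6 0.0163, M+8 0.0008; the largest is M.
P(M) = C(4,0) × 0.830^4 × 0.170^0 = 1 × 0.47458321 × 1.0000 = 0.474583 (base)
P(M+6) = C(4,3) × 0.830^1 × 0.170^3 = 4 × 0.8300 × 0.004913 = 0.016311
Relative intensity = 0.016311 / 0.474583 × 100 = 3.44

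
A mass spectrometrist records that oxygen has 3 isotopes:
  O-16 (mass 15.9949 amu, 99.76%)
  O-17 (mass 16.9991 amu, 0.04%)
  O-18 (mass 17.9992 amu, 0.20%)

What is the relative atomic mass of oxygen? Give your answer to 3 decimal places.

The abundance-weighted mean is 0.9976 × 15.9949 + 0.0004 × 16.9991 + 0.0020 × 17.9992
= 15.95651 + 0.00680 + 0.03600 = 15.99931 amu

15.999 amu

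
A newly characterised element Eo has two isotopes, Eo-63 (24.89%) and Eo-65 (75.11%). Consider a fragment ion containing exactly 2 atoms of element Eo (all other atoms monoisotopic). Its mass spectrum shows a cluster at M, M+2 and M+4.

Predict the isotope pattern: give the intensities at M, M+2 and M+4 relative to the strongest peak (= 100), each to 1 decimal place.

Expanding (0.2489 + 0.7511)^2:
P(M) = 0.2489^2 = 0.061951
P(M+2) = 2 × 0.2489^1 × 0.7511^1 = 0.373898
P(M+4) = 0.7511^2 = 0.564151
The M+4 peak is largest (0.564151); scaling to 100 gives 11.0 : 66.3 : 100.0.

11.0 : 66.3 : 100.0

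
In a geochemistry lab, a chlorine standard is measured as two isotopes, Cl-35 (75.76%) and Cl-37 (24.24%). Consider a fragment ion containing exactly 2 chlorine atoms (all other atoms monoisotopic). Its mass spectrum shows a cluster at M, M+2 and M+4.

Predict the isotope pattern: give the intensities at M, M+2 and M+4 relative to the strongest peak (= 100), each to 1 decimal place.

100.0 : 64.0 : 10.2

The 2 Cl atoms are independent, so intensities follow the terms of (0.7576 + 0.2424)^2.
P(M) = 0.7576^2 = 0.573958
P(M+2) = 2 × 0.7576^1 × 0.2424^1 = 0.367284
P(M+4) = 0.2424^2 = 0.058758
The M peak is largest (0.573958); scaling to 100 gives 100.0 : 64.0 : 10.2.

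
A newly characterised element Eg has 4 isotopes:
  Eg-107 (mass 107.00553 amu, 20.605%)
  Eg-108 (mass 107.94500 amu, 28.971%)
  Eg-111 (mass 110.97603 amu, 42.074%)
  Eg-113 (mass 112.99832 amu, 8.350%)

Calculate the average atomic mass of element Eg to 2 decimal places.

Ar = Σ fᵢ·mᵢ = 0.20605 × 107.00553 + 0.28971 × 107.94500 + 0.42074 × 110.97603 + 0.08350 × 112.99832
= 22.048489 + 31.272746 + 46.692055 + 9.435360 = 109.448650 amu

109.45 amu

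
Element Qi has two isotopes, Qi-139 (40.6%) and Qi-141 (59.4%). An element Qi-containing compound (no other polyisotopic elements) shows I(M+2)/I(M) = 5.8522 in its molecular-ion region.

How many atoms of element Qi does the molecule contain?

The M+2/M ratio from n Qi atoms is n · q/p = n · 0.594/0.406.
n = 5.8522 × 0.406/0.594 = 4.00 ≈ 4

4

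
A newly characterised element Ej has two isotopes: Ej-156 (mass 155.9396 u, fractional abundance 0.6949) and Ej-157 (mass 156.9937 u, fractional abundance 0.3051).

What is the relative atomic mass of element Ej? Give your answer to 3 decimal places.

Ar = Σ fᵢ·mᵢ = 0.6949 × 155.9396 + 0.3051 × 156.9937
= 108.36243 + 47.89878 = 156.26121 u

156.261 u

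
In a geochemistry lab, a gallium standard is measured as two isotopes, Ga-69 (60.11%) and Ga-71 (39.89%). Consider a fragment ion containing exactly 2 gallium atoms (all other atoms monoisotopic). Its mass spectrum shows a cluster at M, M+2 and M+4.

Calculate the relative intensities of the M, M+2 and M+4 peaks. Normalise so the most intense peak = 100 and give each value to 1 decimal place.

75.3 : 100.0 : 33.2

Expanding (0.6011 + 0.3989)^2:
P(M) = 0.6011^2 = 0.361321
P(M+2) = 2 × 0.6011^1 × 0.3989^1 = 0.479558
P(M+4) = 0.3989^2 = 0.159121
The M+2 peak is largest (0.479558); scaling to 100 gives 75.3 : 100.0 : 33.2.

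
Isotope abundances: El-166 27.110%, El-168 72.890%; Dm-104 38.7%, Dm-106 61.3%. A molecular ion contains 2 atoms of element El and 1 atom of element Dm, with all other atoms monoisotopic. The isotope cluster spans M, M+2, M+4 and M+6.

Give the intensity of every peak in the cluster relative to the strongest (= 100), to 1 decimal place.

Element El pattern (n=2): 0.07349521 : 0.39520958 : 0.53129521
Element Dm pattern (n=1): 0.3870 : 0.6130
Convolve the two distributions (both contribute in 2-u steps):
  M: 0.07349521×0.3870 = 0.028443
  M+2: 0.07349521×0.6130 + 0.39520958×0.3870 = 0.197999
  M+4: 0.39520958×0.6130 + 0.53129521×0.3870 = 0.447875
  M+6: 0.53129521×0.6130 = 0.325684
Scale to base peak (0.447875) = 100: 6.4 : 44.2 : 100.0 : 72.7

6.4 : 44.2 : 100.0 : 72.7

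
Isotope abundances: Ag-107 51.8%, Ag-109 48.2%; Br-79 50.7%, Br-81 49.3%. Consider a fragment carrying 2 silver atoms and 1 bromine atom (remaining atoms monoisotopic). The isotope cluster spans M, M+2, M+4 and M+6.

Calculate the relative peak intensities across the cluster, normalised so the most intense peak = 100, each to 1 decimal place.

Silver pattern (n=2): 0.268324 : 0.499352 : 0.232324
Bromine pattern (n=1): 0.5070 : 0.4930
Convolve the two distributions (both contribute in 2-u steps):
  M: 0.268324×0.5070 = 0.136040
  M+2: 0.268324×0.4930 + 0.499352×0.5070 = 0.385455
  M+4: 0.499352×0.4930 + 0.232324×0.5070 = 0.363969
  M+6: 0.232324×0.4930 = 0.114536
Scale to base peak (0.385455) = 100: 35.3 : 100.0 : 94.4 : 29.7

35.3 : 100.0 : 94.4 : 29.7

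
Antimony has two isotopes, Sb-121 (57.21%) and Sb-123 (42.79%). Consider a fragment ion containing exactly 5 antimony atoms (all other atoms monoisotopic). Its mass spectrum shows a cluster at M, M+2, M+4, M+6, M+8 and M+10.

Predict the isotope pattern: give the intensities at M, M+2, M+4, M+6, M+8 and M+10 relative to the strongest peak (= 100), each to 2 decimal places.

17.88 : 66.85 : 100.00 : 74.79 : 27.97 : 4.18

The 5 Sb atoms are independent, so intensities follow the terms of (0.5721 + 0.4279)^5.
P(M) = 0.5721^5 = 0.061286
P(M+2) = 5 × 0.5721^4 × 0.4279^1 = 0.229192
P(M+4) = 10 × 0.5721^3 × 0.4279^2 = 0.342847
P(M+6) = 10 × 0.5721^2 × 0.4279^3 = 0.256431
P(M+8) = 5 × 0.5721^1 × 0.4279^4 = 0.095898
P(M+10) = 0.4279^5 = 0.014345
The M+4 peak is largest (0.342847); scaling to 100 gives 17.88 : 66.85 : 100.00 : 74.79 : 27.97 : 4.18.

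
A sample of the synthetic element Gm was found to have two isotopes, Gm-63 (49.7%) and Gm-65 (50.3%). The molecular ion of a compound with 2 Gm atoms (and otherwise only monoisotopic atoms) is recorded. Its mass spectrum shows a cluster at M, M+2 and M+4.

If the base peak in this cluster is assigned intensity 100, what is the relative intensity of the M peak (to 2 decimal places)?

Binomial terms of (0.497 + 0.503)^2: M 0.2470, M+2 0.5000, M+4 0.2530 → M+2 is the base peak.
P(M+2) = C(2,1) × 0.497^1 × 0.503^1 = 2 × 0.4970 × 0.5030 = 0.499982 (base)
P(M) = C(2,0) × 0.497^2 × 0.503^0 = 1 × 0.247009 × 1.0000 = 0.247009
Relative intensity = 0.247009 / 0.499982 × 100 = 49.40

49.40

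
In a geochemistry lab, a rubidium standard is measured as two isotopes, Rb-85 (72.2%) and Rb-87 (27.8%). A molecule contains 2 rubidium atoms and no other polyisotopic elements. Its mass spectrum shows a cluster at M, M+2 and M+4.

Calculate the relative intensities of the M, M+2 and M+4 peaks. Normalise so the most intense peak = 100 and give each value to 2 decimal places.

Expanding (0.722 + 0.278)^2:
P(M) = 0.722^2 = 0.521284
P(M+2) = 2 × 0.722^1 × 0.278^1 = 0.401432
P(M+4) = 0.278^2 = 0.077284
The M peak is largest (0.521284); scaling to 100 gives 100.00 : 77.01 : 14.83.

100.00 : 77.01 : 14.83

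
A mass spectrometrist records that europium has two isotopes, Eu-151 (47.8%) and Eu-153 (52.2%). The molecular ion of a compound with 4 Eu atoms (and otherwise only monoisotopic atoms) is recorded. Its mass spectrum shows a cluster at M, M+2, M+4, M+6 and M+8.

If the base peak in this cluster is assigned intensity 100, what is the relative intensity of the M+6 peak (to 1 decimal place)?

72.8

Binomial terms of (0.478 + 0.522)^4: M 0.0522, M+2 0.2280, M+4 0.3735, M+6 0.2720, M+8 0.0742 → M+4 is the base peak.
P(M+4) = C(4,2) × 0.478^2 × 0.522^2 = 6 × 0.228484 × 0.272484 = 0.373549 (base)
P(M+6) = C(4,3) × 0.478^1 × 0.522^3 = 4 × 0.4780 × 0.14223665 = 0.271956
Relative intensity = 0.271956 / 0.373549 × 100 = 72.8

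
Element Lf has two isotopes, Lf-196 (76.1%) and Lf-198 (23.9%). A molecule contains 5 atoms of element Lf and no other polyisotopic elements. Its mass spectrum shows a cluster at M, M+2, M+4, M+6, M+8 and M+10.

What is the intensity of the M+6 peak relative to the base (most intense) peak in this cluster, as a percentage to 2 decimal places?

19.73%

Term probabilities: M 0.2552, M+2 0.4008, M+4 0.2517, M+6 0.0791, M+8 0.0124, M+10 0.0008. Base peak = M+2.
P(M+2) = C(5,1) × 0.761^4 × 0.239^1 = 5 × 0.33538113 × 0.2390 = 0.400780 (base)
P(M+6) = C(5,3) × 0.761^2 × 0.239^3 = 10 × 0.579121 × 0.01365192 = 0.079061
Relative intensity = 0.079061 / 0.400780 × 100 = 19.73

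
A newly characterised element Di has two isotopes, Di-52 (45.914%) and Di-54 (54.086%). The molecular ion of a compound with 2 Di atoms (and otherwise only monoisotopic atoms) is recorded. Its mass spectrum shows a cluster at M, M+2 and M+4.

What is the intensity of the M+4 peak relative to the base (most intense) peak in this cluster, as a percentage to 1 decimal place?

Binomial terms of (0.45914 + 0.54086)^2: M 0.2108, M+2 0.4967, M+4 0.2925 → M+2 is the base peak.
P(M+2) = C(2,1) × 0.45914^1 × 0.54086^1 = 2 × 0.45914 × 0.54086 = 0.496661 (base)
P(M+4) = C(2,2) × 0.45914^0 × 0.54086^2 = 1 × 1.0000 × 0.29252954 = 0.292530
Relative intensity = 0.292530 / 0.496661 × 100 = 58.9

58.9%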